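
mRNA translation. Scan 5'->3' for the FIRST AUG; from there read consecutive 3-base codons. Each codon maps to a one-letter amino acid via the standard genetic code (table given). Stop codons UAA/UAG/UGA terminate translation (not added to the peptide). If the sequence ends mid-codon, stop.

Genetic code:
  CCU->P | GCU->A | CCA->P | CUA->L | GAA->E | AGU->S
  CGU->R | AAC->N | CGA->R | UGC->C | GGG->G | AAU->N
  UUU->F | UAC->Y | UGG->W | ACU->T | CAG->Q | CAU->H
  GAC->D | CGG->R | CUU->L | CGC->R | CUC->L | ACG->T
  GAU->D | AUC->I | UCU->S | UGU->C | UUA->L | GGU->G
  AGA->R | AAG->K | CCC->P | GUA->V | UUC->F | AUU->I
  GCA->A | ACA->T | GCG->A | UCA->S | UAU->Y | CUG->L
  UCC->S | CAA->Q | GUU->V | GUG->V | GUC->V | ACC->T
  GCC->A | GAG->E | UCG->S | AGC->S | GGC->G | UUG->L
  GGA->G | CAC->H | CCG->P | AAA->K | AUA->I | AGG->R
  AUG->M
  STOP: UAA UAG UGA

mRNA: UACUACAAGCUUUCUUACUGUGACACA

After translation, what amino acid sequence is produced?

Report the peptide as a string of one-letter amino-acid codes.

Answer: (empty: no AUG start codon)

Derivation:
no AUG start codon found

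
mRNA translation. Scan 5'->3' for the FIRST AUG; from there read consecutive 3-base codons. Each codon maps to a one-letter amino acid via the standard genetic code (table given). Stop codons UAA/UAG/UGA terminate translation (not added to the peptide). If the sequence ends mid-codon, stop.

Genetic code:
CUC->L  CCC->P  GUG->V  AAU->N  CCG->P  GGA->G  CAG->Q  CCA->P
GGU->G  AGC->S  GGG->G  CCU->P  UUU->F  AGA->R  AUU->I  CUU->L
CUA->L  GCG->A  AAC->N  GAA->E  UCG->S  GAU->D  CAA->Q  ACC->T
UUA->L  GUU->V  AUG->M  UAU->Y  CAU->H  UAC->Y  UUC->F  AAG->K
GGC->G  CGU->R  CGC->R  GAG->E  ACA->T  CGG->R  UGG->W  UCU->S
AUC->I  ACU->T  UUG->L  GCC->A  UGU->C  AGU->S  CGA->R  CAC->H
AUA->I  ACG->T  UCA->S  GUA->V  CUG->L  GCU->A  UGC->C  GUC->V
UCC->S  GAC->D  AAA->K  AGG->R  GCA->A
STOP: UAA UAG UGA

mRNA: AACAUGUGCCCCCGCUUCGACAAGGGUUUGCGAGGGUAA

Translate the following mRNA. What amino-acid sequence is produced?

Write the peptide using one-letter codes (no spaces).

Answer: MCPRFDKGLRG

Derivation:
start AUG at pos 3
pos 3: AUG -> M; peptide=M
pos 6: UGC -> C; peptide=MC
pos 9: CCC -> P; peptide=MCP
pos 12: CGC -> R; peptide=MCPR
pos 15: UUC -> F; peptide=MCPRF
pos 18: GAC -> D; peptide=MCPRFD
pos 21: AAG -> K; peptide=MCPRFDK
pos 24: GGU -> G; peptide=MCPRFDKG
pos 27: UUG -> L; peptide=MCPRFDKGL
pos 30: CGA -> R; peptide=MCPRFDKGLR
pos 33: GGG -> G; peptide=MCPRFDKGLRG
pos 36: UAA -> STOP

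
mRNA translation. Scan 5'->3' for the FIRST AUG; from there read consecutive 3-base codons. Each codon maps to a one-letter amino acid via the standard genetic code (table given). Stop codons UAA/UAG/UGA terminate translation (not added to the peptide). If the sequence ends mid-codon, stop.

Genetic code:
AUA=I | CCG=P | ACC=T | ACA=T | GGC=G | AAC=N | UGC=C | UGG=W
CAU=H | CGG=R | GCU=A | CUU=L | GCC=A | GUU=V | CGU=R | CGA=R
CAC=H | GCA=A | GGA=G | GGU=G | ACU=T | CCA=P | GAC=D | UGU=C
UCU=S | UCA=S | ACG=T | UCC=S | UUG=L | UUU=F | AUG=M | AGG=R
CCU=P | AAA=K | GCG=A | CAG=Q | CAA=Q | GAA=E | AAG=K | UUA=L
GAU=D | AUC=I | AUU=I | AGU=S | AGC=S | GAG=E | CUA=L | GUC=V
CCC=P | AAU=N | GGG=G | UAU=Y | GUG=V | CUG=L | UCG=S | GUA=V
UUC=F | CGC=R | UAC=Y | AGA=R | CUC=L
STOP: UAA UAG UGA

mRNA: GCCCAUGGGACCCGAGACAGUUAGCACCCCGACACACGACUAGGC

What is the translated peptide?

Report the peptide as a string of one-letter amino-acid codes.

Answer: MGPETVSTPTHD

Derivation:
start AUG at pos 4
pos 4: AUG -> M; peptide=M
pos 7: GGA -> G; peptide=MG
pos 10: CCC -> P; peptide=MGP
pos 13: GAG -> E; peptide=MGPE
pos 16: ACA -> T; peptide=MGPET
pos 19: GUU -> V; peptide=MGPETV
pos 22: AGC -> S; peptide=MGPETVS
pos 25: ACC -> T; peptide=MGPETVST
pos 28: CCG -> P; peptide=MGPETVSTP
pos 31: ACA -> T; peptide=MGPETVSTPT
pos 34: CAC -> H; peptide=MGPETVSTPTH
pos 37: GAC -> D; peptide=MGPETVSTPTHD
pos 40: UAG -> STOP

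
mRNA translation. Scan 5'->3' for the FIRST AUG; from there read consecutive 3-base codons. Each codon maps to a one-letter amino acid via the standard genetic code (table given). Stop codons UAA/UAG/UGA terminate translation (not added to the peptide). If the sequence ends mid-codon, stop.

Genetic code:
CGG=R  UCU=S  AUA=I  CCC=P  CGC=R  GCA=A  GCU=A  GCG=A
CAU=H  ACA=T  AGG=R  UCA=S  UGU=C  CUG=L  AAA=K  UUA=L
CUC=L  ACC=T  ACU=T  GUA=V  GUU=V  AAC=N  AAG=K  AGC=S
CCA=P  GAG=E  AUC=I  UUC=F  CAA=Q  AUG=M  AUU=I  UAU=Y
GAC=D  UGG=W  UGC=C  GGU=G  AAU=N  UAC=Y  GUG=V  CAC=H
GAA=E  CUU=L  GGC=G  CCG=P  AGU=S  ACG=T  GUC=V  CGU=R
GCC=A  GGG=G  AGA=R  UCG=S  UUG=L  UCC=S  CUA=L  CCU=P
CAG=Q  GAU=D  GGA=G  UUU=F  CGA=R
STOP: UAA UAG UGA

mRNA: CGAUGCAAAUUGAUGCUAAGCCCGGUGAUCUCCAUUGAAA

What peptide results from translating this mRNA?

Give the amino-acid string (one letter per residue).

Answer: MQIDAKPGDLH

Derivation:
start AUG at pos 2
pos 2: AUG -> M; peptide=M
pos 5: CAA -> Q; peptide=MQ
pos 8: AUU -> I; peptide=MQI
pos 11: GAU -> D; peptide=MQID
pos 14: GCU -> A; peptide=MQIDA
pos 17: AAG -> K; peptide=MQIDAK
pos 20: CCC -> P; peptide=MQIDAKP
pos 23: GGU -> G; peptide=MQIDAKPG
pos 26: GAU -> D; peptide=MQIDAKPGD
pos 29: CUC -> L; peptide=MQIDAKPGDL
pos 32: CAU -> H; peptide=MQIDAKPGDLH
pos 35: UGA -> STOP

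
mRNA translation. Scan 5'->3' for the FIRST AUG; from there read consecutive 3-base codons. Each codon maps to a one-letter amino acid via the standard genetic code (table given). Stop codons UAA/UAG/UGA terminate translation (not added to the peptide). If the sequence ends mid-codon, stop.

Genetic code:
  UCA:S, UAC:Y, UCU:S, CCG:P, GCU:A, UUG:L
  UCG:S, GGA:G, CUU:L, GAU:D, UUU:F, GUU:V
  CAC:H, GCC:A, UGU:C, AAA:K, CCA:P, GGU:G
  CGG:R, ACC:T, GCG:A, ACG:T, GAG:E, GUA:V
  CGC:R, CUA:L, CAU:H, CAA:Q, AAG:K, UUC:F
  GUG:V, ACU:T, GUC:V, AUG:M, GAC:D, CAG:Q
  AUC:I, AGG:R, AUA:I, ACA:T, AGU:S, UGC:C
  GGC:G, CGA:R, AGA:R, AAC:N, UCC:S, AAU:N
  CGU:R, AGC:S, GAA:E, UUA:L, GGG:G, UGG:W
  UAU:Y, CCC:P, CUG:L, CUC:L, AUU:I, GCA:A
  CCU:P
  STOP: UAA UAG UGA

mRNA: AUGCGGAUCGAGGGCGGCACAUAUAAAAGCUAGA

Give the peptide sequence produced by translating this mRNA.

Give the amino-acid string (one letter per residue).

start AUG at pos 0
pos 0: AUG -> M; peptide=M
pos 3: CGG -> R; peptide=MR
pos 6: AUC -> I; peptide=MRI
pos 9: GAG -> E; peptide=MRIE
pos 12: GGC -> G; peptide=MRIEG
pos 15: GGC -> G; peptide=MRIEGG
pos 18: ACA -> T; peptide=MRIEGGT
pos 21: UAU -> Y; peptide=MRIEGGTY
pos 24: AAA -> K; peptide=MRIEGGTYK
pos 27: AGC -> S; peptide=MRIEGGTYKS
pos 30: UAG -> STOP

Answer: MRIEGGTYKS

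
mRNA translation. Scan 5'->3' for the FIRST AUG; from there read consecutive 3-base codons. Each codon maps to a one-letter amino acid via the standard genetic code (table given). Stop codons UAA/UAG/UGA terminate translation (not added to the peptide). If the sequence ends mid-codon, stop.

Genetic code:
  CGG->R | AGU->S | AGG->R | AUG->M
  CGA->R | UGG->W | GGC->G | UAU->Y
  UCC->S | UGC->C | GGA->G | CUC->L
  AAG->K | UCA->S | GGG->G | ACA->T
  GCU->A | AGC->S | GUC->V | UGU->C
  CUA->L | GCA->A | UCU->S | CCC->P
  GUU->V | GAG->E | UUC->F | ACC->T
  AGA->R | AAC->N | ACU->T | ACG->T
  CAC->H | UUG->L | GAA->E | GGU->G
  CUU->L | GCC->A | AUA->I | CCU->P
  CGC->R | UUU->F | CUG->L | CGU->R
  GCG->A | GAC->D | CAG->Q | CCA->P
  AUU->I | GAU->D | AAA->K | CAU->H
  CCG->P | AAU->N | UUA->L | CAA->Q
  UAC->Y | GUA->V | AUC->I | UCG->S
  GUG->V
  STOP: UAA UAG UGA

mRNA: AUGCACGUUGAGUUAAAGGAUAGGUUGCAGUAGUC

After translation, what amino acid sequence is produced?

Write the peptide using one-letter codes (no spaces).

start AUG at pos 0
pos 0: AUG -> M; peptide=M
pos 3: CAC -> H; peptide=MH
pos 6: GUU -> V; peptide=MHV
pos 9: GAG -> E; peptide=MHVE
pos 12: UUA -> L; peptide=MHVEL
pos 15: AAG -> K; peptide=MHVELK
pos 18: GAU -> D; peptide=MHVELKD
pos 21: AGG -> R; peptide=MHVELKDR
pos 24: UUG -> L; peptide=MHVELKDRL
pos 27: CAG -> Q; peptide=MHVELKDRLQ
pos 30: UAG -> STOP

Answer: MHVELKDRLQ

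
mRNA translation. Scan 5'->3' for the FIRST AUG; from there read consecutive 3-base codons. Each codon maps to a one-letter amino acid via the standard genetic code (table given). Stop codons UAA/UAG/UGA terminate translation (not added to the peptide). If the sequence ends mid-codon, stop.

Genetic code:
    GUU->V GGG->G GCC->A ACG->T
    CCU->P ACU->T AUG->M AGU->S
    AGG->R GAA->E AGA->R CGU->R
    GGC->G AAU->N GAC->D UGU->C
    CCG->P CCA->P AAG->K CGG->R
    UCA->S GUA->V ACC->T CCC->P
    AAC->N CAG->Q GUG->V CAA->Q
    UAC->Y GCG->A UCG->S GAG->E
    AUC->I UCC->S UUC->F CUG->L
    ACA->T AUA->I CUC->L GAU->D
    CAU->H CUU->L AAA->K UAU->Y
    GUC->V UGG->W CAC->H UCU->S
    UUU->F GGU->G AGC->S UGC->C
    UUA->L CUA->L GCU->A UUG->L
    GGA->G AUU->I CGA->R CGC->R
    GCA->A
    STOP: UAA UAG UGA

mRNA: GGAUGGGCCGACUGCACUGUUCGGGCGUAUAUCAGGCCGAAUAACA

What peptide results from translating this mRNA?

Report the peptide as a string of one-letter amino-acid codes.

start AUG at pos 2
pos 2: AUG -> M; peptide=M
pos 5: GGC -> G; peptide=MG
pos 8: CGA -> R; peptide=MGR
pos 11: CUG -> L; peptide=MGRL
pos 14: CAC -> H; peptide=MGRLH
pos 17: UGU -> C; peptide=MGRLHC
pos 20: UCG -> S; peptide=MGRLHCS
pos 23: GGC -> G; peptide=MGRLHCSG
pos 26: GUA -> V; peptide=MGRLHCSGV
pos 29: UAU -> Y; peptide=MGRLHCSGVY
pos 32: CAG -> Q; peptide=MGRLHCSGVYQ
pos 35: GCC -> A; peptide=MGRLHCSGVYQA
pos 38: GAA -> E; peptide=MGRLHCSGVYQAE
pos 41: UAA -> STOP

Answer: MGRLHCSGVYQAE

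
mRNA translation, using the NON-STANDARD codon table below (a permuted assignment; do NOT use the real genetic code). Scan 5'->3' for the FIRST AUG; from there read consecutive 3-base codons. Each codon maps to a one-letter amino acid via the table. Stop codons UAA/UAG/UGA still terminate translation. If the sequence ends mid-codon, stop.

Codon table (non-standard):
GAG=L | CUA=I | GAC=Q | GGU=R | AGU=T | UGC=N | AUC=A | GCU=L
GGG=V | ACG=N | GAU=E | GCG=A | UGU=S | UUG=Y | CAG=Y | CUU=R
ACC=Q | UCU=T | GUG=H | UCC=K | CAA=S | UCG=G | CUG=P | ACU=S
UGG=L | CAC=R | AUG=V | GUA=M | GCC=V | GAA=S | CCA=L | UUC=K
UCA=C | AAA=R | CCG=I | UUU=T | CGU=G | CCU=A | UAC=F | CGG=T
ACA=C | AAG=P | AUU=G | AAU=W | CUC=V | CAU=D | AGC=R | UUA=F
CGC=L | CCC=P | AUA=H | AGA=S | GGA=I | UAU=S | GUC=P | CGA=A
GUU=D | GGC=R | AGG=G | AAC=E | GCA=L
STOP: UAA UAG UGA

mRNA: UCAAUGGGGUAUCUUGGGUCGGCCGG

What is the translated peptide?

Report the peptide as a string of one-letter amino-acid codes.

start AUG at pos 3
pos 3: AUG -> V; peptide=V
pos 6: GGG -> V; peptide=VV
pos 9: UAU -> S; peptide=VVS
pos 12: CUU -> R; peptide=VVSR
pos 15: GGG -> V; peptide=VVSRV
pos 18: UCG -> G; peptide=VVSRVG
pos 21: GCC -> V; peptide=VVSRVGV
pos 24: only 2 nt remain (<3), stop (end of mRNA)

Answer: VVSRVGV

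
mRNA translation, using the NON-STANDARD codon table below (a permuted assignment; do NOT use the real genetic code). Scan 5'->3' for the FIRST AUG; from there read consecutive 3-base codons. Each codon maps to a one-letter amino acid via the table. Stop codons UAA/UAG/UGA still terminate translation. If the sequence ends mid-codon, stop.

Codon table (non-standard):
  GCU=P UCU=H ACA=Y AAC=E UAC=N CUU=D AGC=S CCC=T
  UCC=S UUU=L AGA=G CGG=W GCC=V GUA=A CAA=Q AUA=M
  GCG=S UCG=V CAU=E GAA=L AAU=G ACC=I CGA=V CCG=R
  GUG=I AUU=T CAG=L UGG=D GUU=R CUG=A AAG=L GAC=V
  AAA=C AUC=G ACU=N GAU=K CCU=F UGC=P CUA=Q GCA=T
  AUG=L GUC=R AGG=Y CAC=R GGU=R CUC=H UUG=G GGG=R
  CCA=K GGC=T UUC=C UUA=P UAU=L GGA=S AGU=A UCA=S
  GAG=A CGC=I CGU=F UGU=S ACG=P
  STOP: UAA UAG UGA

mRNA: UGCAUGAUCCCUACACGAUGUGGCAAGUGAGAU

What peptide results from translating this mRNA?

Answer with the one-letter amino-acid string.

Answer: LGFYVSTL

Derivation:
start AUG at pos 3
pos 3: AUG -> L; peptide=L
pos 6: AUC -> G; peptide=LG
pos 9: CCU -> F; peptide=LGF
pos 12: ACA -> Y; peptide=LGFY
pos 15: CGA -> V; peptide=LGFYV
pos 18: UGU -> S; peptide=LGFYVS
pos 21: GGC -> T; peptide=LGFYVST
pos 24: AAG -> L; peptide=LGFYVSTL
pos 27: UGA -> STOP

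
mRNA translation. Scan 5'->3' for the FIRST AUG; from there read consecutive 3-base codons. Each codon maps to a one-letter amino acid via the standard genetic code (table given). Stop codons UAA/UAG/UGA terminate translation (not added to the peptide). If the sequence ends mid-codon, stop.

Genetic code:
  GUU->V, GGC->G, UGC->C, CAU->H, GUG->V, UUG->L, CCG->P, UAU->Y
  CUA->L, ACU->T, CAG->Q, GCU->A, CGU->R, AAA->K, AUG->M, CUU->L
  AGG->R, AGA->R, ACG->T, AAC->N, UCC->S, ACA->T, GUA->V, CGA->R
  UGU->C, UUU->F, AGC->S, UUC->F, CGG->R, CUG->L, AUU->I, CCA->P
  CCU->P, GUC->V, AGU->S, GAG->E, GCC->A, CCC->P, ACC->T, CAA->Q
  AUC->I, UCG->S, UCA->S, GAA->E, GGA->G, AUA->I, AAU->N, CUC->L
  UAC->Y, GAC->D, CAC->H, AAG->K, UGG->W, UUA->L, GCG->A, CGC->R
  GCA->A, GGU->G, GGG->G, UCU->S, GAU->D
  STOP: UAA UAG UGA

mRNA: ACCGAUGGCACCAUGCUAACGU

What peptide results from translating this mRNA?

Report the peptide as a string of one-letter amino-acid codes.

Answer: MAPC

Derivation:
start AUG at pos 4
pos 4: AUG -> M; peptide=M
pos 7: GCA -> A; peptide=MA
pos 10: CCA -> P; peptide=MAP
pos 13: UGC -> C; peptide=MAPC
pos 16: UAA -> STOP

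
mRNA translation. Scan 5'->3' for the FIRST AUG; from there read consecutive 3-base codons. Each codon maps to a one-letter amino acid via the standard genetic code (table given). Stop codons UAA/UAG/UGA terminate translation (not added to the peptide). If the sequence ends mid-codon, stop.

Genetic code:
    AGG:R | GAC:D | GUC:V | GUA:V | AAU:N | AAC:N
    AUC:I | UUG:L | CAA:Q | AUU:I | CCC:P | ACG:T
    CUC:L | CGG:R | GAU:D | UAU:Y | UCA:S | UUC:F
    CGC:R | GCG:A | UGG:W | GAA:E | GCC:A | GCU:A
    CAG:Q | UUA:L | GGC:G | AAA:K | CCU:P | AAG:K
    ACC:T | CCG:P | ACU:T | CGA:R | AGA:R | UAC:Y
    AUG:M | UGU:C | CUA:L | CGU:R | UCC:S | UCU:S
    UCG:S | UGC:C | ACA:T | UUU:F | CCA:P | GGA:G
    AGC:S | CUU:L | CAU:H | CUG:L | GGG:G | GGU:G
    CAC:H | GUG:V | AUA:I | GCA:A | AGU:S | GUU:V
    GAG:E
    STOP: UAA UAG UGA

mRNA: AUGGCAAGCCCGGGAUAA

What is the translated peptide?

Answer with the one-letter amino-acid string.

start AUG at pos 0
pos 0: AUG -> M; peptide=M
pos 3: GCA -> A; peptide=MA
pos 6: AGC -> S; peptide=MAS
pos 9: CCG -> P; peptide=MASP
pos 12: GGA -> G; peptide=MASPG
pos 15: UAA -> STOP

Answer: MASPG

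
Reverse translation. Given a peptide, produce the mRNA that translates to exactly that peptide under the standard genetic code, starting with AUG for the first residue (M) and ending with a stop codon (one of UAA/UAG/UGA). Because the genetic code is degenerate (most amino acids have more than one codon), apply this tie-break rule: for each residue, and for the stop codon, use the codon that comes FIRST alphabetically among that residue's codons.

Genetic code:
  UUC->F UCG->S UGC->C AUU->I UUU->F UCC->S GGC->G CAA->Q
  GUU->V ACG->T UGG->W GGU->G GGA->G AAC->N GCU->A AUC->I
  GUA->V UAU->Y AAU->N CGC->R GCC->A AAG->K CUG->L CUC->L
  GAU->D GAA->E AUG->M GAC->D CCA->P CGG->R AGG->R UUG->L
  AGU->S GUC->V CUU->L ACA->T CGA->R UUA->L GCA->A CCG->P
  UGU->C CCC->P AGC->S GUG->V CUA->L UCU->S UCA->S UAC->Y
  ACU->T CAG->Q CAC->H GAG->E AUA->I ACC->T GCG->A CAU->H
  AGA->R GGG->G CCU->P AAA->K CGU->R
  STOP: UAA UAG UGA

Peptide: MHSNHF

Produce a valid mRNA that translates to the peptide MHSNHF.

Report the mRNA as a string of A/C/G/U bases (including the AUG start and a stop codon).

Answer: mRNA: AUGCACAGCAACCACUUCUAA

Derivation:
residue 1: M -> AUG (start codon)
residue 2: H codons sorted = CAC,CAU -> pick first = CAC
residue 3: S codons sorted = AGC,AGU,UCA,UCC,UCG,UCU -> pick first = AGC
residue 4: N codons sorted = AAC,AAU -> pick first = AAC
residue 5: H codons sorted = CAC,CAU -> pick first = CAC
residue 6: F codons sorted = UUC,UUU -> pick first = UUC
terminator: stop codons sorted = UAA,UAG,UGA -> pick first = UAA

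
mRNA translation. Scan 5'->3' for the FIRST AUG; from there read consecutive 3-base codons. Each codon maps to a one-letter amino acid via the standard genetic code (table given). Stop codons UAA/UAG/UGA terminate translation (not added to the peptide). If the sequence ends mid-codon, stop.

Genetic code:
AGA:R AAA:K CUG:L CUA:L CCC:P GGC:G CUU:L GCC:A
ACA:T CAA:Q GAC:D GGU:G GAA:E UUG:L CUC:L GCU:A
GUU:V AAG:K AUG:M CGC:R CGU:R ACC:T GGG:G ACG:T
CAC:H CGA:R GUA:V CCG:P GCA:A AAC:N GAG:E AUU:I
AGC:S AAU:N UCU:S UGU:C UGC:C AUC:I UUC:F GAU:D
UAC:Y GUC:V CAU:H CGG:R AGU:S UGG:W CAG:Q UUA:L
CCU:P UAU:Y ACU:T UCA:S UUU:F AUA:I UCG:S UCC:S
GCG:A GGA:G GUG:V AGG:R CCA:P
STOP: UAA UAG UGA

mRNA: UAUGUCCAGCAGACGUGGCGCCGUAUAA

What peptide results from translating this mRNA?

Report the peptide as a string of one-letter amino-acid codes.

Answer: MSSRRGAV

Derivation:
start AUG at pos 1
pos 1: AUG -> M; peptide=M
pos 4: UCC -> S; peptide=MS
pos 7: AGC -> S; peptide=MSS
pos 10: AGA -> R; peptide=MSSR
pos 13: CGU -> R; peptide=MSSRR
pos 16: GGC -> G; peptide=MSSRRG
pos 19: GCC -> A; peptide=MSSRRGA
pos 22: GUA -> V; peptide=MSSRRGAV
pos 25: UAA -> STOP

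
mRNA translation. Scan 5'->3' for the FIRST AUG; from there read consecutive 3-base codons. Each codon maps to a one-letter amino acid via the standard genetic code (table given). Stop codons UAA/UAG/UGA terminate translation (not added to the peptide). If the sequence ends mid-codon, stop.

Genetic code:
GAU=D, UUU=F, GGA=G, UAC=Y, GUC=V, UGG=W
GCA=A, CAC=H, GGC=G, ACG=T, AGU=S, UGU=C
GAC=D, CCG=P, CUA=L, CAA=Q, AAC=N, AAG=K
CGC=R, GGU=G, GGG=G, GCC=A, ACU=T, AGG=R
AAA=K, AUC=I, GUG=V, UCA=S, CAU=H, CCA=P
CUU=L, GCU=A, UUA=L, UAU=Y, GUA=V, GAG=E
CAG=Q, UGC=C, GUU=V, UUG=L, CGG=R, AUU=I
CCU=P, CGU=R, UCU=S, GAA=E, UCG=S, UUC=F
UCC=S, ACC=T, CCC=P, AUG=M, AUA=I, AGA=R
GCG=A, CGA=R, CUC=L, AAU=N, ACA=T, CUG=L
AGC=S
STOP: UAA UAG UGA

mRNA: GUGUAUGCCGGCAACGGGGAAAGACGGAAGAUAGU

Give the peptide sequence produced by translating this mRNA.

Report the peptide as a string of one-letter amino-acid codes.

Answer: MPATGKDGR

Derivation:
start AUG at pos 4
pos 4: AUG -> M; peptide=M
pos 7: CCG -> P; peptide=MP
pos 10: GCA -> A; peptide=MPA
pos 13: ACG -> T; peptide=MPAT
pos 16: GGG -> G; peptide=MPATG
pos 19: AAA -> K; peptide=MPATGK
pos 22: GAC -> D; peptide=MPATGKD
pos 25: GGA -> G; peptide=MPATGKDG
pos 28: AGA -> R; peptide=MPATGKDGR
pos 31: UAG -> STOP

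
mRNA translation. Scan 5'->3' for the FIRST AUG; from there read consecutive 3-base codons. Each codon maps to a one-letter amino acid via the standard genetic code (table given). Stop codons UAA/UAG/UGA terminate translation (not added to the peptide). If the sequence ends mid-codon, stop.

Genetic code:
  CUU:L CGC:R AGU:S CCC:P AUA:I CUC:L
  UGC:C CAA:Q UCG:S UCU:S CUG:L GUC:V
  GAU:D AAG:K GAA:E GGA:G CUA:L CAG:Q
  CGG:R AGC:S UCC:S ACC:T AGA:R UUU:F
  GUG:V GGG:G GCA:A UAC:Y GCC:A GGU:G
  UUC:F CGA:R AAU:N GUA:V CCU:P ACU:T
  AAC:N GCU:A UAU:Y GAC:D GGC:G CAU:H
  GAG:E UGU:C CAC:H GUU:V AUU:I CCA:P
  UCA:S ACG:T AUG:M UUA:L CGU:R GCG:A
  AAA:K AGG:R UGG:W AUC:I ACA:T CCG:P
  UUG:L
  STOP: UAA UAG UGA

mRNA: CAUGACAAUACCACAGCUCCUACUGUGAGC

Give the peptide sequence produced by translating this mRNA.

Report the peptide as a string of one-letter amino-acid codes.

Answer: MTIPQLLL

Derivation:
start AUG at pos 1
pos 1: AUG -> M; peptide=M
pos 4: ACA -> T; peptide=MT
pos 7: AUA -> I; peptide=MTI
pos 10: CCA -> P; peptide=MTIP
pos 13: CAG -> Q; peptide=MTIPQ
pos 16: CUC -> L; peptide=MTIPQL
pos 19: CUA -> L; peptide=MTIPQLL
pos 22: CUG -> L; peptide=MTIPQLLL
pos 25: UGA -> STOP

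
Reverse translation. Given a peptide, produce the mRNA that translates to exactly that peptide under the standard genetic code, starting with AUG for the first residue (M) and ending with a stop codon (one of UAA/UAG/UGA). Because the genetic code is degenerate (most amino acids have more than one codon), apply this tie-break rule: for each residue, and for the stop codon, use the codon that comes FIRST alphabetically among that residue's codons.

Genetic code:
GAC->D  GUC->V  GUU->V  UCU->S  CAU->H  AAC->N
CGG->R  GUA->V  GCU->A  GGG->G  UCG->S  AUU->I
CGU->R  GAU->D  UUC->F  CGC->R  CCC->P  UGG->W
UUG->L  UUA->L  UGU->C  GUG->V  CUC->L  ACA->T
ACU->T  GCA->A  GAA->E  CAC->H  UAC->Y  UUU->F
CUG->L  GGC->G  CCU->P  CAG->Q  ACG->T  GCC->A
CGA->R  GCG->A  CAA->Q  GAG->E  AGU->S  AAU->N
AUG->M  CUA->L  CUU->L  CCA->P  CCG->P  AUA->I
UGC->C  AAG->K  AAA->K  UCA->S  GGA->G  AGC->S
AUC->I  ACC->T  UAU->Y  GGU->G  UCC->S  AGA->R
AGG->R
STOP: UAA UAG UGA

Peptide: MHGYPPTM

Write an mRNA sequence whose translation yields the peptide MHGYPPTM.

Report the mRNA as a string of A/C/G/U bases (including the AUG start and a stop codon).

Answer: mRNA: AUGCACGGAUACCCACCAACAAUGUAA

Derivation:
residue 1: M -> AUG (start codon)
residue 2: H codons sorted = CAC,CAU -> pick first = CAC
residue 3: G codons sorted = GGA,GGC,GGG,GGU -> pick first = GGA
residue 4: Y codons sorted = UAC,UAU -> pick first = UAC
residue 5: P codons sorted = CCA,CCC,CCG,CCU -> pick first = CCA
residue 6: P codons sorted = CCA,CCC,CCG,CCU -> pick first = CCA
residue 7: T codons sorted = ACA,ACC,ACG,ACU -> pick first = ACA
residue 8: M -> AUG (only codon)
terminator: stop codons sorted = UAA,UAG,UGA -> pick first = UAA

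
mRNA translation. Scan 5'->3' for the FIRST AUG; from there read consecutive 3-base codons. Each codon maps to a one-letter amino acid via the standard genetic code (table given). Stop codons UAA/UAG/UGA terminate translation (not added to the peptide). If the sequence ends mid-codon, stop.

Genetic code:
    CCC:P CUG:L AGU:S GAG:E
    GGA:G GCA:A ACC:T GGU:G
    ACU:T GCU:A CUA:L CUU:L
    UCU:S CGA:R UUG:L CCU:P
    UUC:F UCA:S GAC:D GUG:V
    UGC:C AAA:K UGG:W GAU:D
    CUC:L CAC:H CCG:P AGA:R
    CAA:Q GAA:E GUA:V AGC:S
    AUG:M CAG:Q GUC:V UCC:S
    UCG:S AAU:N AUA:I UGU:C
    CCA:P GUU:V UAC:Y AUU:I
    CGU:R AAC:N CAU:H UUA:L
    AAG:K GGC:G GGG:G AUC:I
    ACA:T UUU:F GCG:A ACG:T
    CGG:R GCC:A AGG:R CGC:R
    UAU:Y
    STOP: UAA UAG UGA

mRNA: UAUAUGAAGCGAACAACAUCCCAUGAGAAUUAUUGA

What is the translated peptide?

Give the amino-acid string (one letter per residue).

Answer: MKRTTSHENY

Derivation:
start AUG at pos 3
pos 3: AUG -> M; peptide=M
pos 6: AAG -> K; peptide=MK
pos 9: CGA -> R; peptide=MKR
pos 12: ACA -> T; peptide=MKRT
pos 15: ACA -> T; peptide=MKRTT
pos 18: UCC -> S; peptide=MKRTTS
pos 21: CAU -> H; peptide=MKRTTSH
pos 24: GAG -> E; peptide=MKRTTSHE
pos 27: AAU -> N; peptide=MKRTTSHEN
pos 30: UAU -> Y; peptide=MKRTTSHENY
pos 33: UGA -> STOP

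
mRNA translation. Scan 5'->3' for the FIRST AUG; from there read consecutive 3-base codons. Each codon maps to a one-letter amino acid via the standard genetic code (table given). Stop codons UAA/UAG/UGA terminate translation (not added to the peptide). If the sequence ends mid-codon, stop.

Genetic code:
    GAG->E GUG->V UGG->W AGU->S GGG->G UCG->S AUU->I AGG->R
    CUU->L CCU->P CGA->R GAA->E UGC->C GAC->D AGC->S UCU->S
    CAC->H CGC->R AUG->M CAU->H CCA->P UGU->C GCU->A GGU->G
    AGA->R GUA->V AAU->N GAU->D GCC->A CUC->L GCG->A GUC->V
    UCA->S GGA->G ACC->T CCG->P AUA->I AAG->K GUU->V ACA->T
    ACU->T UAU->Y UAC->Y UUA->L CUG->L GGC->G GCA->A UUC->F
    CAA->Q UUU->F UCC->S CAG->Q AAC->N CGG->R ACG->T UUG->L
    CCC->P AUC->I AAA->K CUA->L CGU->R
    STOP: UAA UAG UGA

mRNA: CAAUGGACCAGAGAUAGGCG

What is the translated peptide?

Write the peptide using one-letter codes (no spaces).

start AUG at pos 2
pos 2: AUG -> M; peptide=M
pos 5: GAC -> D; peptide=MD
pos 8: CAG -> Q; peptide=MDQ
pos 11: AGA -> R; peptide=MDQR
pos 14: UAG -> STOP

Answer: MDQR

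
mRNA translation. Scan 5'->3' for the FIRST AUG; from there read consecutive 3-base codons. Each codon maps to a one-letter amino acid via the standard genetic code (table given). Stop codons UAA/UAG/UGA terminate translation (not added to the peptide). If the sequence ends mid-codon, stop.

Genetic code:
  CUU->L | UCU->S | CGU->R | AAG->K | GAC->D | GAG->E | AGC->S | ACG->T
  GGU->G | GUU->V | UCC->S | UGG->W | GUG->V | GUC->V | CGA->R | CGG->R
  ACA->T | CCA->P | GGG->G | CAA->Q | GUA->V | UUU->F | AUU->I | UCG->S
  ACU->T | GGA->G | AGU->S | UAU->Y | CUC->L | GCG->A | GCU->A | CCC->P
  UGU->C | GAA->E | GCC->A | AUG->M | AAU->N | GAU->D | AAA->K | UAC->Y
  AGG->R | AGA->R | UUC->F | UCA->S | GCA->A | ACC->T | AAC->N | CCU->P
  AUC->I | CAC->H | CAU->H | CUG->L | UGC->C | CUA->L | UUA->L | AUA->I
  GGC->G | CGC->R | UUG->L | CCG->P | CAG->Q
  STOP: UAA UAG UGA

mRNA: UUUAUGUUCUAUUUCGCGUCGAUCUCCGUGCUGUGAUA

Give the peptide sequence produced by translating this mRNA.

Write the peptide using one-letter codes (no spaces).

Answer: MFYFASISVL

Derivation:
start AUG at pos 3
pos 3: AUG -> M; peptide=M
pos 6: UUC -> F; peptide=MF
pos 9: UAU -> Y; peptide=MFY
pos 12: UUC -> F; peptide=MFYF
pos 15: GCG -> A; peptide=MFYFA
pos 18: UCG -> S; peptide=MFYFAS
pos 21: AUC -> I; peptide=MFYFASI
pos 24: UCC -> S; peptide=MFYFASIS
pos 27: GUG -> V; peptide=MFYFASISV
pos 30: CUG -> L; peptide=MFYFASISVL
pos 33: UGA -> STOP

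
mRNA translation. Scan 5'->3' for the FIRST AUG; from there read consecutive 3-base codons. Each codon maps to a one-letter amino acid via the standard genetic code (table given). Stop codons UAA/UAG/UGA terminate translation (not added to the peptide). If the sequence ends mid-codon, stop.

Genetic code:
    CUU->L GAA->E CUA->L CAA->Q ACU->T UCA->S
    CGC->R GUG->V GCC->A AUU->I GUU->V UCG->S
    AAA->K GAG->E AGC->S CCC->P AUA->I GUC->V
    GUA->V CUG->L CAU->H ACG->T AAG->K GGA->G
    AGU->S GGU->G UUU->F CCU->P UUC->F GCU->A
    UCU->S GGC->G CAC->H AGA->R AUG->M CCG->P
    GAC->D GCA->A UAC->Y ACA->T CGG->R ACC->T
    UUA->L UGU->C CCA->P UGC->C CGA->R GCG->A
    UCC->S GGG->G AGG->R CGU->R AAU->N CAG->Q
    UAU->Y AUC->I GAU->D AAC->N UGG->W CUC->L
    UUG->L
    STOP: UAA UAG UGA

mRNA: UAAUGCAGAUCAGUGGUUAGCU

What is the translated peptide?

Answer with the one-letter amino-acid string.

start AUG at pos 2
pos 2: AUG -> M; peptide=M
pos 5: CAG -> Q; peptide=MQ
pos 8: AUC -> I; peptide=MQI
pos 11: AGU -> S; peptide=MQIS
pos 14: GGU -> G; peptide=MQISG
pos 17: UAG -> STOP

Answer: MQISG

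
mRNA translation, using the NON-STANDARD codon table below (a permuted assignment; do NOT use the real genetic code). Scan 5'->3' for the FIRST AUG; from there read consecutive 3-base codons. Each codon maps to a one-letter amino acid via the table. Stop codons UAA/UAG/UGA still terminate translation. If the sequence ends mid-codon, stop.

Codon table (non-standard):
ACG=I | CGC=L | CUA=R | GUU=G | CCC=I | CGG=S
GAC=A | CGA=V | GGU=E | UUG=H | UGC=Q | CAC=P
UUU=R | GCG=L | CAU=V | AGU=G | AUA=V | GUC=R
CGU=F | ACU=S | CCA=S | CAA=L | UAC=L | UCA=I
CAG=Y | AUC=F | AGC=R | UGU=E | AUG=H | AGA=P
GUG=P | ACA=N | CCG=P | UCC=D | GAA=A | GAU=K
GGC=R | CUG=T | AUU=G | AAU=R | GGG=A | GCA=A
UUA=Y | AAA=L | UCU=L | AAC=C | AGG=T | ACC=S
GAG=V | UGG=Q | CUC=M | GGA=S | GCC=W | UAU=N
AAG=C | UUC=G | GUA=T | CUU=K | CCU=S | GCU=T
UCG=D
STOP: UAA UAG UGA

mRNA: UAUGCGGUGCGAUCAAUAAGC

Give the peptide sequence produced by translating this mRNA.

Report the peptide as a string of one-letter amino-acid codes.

start AUG at pos 1
pos 1: AUG -> H; peptide=H
pos 4: CGG -> S; peptide=HS
pos 7: UGC -> Q; peptide=HSQ
pos 10: GAU -> K; peptide=HSQK
pos 13: CAA -> L; peptide=HSQKL
pos 16: UAA -> STOP

Answer: HSQKL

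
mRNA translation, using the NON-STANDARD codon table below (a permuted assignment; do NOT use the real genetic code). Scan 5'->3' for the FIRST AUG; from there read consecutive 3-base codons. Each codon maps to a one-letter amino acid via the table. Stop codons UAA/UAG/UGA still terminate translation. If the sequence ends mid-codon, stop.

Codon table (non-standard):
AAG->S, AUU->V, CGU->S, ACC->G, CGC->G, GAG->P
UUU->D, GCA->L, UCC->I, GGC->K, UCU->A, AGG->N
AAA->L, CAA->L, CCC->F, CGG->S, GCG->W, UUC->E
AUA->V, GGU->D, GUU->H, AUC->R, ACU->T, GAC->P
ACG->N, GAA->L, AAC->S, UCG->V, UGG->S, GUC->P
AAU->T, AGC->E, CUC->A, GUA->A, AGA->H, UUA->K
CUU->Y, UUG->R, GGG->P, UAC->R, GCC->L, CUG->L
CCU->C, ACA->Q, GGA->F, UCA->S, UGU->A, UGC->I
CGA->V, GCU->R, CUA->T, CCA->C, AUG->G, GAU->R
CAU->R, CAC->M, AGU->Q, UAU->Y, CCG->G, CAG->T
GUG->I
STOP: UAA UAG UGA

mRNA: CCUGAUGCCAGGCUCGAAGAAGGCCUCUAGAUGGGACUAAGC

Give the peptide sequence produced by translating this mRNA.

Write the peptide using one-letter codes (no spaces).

start AUG at pos 4
pos 4: AUG -> G; peptide=G
pos 7: CCA -> C; peptide=GC
pos 10: GGC -> K; peptide=GCK
pos 13: UCG -> V; peptide=GCKV
pos 16: AAG -> S; peptide=GCKVS
pos 19: AAG -> S; peptide=GCKVSS
pos 22: GCC -> L; peptide=GCKVSSL
pos 25: UCU -> A; peptide=GCKVSSLA
pos 28: AGA -> H; peptide=GCKVSSLAH
pos 31: UGG -> S; peptide=GCKVSSLAHS
pos 34: GAC -> P; peptide=GCKVSSLAHSP
pos 37: UAA -> STOP

Answer: GCKVSSLAHSP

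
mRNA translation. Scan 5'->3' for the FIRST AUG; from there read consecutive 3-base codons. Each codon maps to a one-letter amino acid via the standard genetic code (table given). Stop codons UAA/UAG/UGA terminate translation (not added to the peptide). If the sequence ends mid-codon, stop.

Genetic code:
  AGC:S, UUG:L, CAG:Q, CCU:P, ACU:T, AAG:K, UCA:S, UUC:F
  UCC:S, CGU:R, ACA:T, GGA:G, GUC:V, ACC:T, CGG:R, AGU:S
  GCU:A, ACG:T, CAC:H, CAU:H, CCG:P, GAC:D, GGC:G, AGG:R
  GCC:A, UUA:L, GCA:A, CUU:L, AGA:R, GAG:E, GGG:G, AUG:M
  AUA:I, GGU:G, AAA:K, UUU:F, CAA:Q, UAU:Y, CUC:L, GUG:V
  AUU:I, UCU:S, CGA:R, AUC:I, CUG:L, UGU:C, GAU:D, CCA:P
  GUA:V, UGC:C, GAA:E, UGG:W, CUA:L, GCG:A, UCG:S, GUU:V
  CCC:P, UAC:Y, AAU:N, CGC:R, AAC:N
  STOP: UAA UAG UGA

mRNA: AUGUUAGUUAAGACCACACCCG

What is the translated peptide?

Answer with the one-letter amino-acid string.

Answer: MLVKTTP

Derivation:
start AUG at pos 0
pos 0: AUG -> M; peptide=M
pos 3: UUA -> L; peptide=ML
pos 6: GUU -> V; peptide=MLV
pos 9: AAG -> K; peptide=MLVK
pos 12: ACC -> T; peptide=MLVKT
pos 15: ACA -> T; peptide=MLVKTT
pos 18: CCC -> P; peptide=MLVKTTP
pos 21: only 1 nt remain (<3), stop (end of mRNA)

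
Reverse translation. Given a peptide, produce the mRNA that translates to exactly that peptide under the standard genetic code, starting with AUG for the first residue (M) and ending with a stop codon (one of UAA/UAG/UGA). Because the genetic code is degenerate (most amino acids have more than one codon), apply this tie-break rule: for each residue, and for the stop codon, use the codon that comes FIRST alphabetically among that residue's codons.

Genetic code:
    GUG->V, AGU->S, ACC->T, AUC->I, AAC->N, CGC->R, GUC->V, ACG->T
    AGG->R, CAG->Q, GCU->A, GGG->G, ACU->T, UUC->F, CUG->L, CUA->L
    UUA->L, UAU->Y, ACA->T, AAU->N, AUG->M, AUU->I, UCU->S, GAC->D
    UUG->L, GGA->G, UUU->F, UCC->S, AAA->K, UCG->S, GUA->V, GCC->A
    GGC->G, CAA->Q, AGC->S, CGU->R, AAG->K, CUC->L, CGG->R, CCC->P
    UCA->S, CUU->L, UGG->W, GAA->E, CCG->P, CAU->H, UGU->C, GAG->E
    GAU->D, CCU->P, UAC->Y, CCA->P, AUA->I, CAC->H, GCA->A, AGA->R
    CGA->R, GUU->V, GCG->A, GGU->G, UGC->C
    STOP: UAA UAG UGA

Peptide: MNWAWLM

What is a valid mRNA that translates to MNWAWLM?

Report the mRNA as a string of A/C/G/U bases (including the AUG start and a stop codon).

residue 1: M -> AUG (start codon)
residue 2: N codons sorted = AAC,AAU -> pick first = AAC
residue 3: W -> UGG (only codon)
residue 4: A codons sorted = GCA,GCC,GCG,GCU -> pick first = GCA
residue 5: W -> UGG (only codon)
residue 6: L codons sorted = CUA,CUC,CUG,CUU,UUA,UUG -> pick first = CUA
residue 7: M -> AUG (only codon)
terminator: stop codons sorted = UAA,UAG,UGA -> pick first = UAA

Answer: mRNA: AUGAACUGGGCAUGGCUAAUGUAA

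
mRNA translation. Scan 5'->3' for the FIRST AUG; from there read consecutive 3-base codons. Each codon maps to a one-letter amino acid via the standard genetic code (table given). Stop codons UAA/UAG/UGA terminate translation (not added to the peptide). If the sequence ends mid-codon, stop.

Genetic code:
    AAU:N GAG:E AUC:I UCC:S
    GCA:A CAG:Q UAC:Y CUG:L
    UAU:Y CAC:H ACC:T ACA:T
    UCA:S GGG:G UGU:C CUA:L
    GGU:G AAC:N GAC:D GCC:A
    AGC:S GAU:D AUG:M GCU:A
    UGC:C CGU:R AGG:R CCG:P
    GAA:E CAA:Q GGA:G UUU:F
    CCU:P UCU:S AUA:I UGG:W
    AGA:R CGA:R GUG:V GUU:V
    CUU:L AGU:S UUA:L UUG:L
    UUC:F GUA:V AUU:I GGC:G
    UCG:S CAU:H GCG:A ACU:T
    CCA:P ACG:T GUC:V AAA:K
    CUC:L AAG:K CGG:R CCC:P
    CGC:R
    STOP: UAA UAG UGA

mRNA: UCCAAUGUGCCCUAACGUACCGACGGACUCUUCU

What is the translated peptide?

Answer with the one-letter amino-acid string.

start AUG at pos 4
pos 4: AUG -> M; peptide=M
pos 7: UGC -> C; peptide=MC
pos 10: CCU -> P; peptide=MCP
pos 13: AAC -> N; peptide=MCPN
pos 16: GUA -> V; peptide=MCPNV
pos 19: CCG -> P; peptide=MCPNVP
pos 22: ACG -> T; peptide=MCPNVPT
pos 25: GAC -> D; peptide=MCPNVPTD
pos 28: UCU -> S; peptide=MCPNVPTDS
pos 31: UCU -> S; peptide=MCPNVPTDSS
pos 34: only 0 nt remain (<3), stop (end of mRNA)

Answer: MCPNVPTDSS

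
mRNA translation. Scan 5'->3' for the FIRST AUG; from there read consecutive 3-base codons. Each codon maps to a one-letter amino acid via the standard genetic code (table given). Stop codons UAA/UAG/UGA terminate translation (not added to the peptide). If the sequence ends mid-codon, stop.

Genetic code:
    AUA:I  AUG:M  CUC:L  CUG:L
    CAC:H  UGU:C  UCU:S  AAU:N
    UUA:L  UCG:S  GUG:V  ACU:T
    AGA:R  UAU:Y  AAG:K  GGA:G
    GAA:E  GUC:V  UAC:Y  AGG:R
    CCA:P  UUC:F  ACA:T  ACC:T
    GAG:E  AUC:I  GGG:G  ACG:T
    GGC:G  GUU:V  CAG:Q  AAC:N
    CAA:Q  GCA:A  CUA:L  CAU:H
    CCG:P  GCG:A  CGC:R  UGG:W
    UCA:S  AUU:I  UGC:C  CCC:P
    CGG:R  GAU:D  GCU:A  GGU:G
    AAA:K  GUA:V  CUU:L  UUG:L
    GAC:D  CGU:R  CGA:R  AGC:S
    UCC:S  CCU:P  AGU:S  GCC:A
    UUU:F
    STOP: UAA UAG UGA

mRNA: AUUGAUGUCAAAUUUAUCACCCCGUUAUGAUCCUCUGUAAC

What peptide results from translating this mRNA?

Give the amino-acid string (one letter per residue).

Answer: MSNLSPRYDPL

Derivation:
start AUG at pos 4
pos 4: AUG -> M; peptide=M
pos 7: UCA -> S; peptide=MS
pos 10: AAU -> N; peptide=MSN
pos 13: UUA -> L; peptide=MSNL
pos 16: UCA -> S; peptide=MSNLS
pos 19: CCC -> P; peptide=MSNLSP
pos 22: CGU -> R; peptide=MSNLSPR
pos 25: UAU -> Y; peptide=MSNLSPRY
pos 28: GAU -> D; peptide=MSNLSPRYD
pos 31: CCU -> P; peptide=MSNLSPRYDP
pos 34: CUG -> L; peptide=MSNLSPRYDPL
pos 37: UAA -> STOP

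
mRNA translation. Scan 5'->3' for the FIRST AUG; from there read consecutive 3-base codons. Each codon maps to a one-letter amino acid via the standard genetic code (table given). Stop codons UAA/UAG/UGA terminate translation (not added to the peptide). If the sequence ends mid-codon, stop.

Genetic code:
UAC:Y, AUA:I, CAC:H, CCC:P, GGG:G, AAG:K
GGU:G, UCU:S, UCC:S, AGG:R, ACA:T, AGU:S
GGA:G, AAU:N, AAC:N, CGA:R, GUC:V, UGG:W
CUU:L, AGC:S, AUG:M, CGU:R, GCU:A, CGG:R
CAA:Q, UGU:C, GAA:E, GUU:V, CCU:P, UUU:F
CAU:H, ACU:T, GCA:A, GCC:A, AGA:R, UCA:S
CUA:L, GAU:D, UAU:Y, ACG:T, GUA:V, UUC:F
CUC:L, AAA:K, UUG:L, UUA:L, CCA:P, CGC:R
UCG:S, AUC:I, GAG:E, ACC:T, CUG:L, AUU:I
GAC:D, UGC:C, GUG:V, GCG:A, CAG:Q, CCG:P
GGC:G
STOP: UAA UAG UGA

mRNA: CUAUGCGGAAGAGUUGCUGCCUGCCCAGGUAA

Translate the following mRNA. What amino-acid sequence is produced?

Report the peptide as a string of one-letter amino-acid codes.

start AUG at pos 2
pos 2: AUG -> M; peptide=M
pos 5: CGG -> R; peptide=MR
pos 8: AAG -> K; peptide=MRK
pos 11: AGU -> S; peptide=MRKS
pos 14: UGC -> C; peptide=MRKSC
pos 17: UGC -> C; peptide=MRKSCC
pos 20: CUG -> L; peptide=MRKSCCL
pos 23: CCC -> P; peptide=MRKSCCLP
pos 26: AGG -> R; peptide=MRKSCCLPR
pos 29: UAA -> STOP

Answer: MRKSCCLPR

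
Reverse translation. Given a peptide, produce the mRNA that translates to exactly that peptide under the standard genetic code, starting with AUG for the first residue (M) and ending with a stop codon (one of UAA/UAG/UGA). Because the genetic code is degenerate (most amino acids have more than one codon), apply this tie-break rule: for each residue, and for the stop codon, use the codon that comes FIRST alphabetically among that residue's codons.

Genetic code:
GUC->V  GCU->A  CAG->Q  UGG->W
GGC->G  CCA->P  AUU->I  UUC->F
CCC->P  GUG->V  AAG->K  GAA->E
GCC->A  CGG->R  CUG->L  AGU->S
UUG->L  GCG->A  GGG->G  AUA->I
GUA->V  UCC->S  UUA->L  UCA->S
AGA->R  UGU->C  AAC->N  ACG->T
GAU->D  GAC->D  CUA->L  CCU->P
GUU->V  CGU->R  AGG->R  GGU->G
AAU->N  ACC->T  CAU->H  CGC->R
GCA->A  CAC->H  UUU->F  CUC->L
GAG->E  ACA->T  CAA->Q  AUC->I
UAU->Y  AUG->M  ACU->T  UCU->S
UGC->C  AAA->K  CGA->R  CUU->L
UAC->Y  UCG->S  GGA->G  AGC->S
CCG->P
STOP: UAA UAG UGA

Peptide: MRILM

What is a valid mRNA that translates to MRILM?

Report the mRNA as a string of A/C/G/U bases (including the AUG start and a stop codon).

residue 1: M -> AUG (start codon)
residue 2: R codons sorted = AGA,AGG,CGA,CGC,CGG,CGU -> pick first = AGA
residue 3: I codons sorted = AUA,AUC,AUU -> pick first = AUA
residue 4: L codons sorted = CUA,CUC,CUG,CUU,UUA,UUG -> pick first = CUA
residue 5: M -> AUG (only codon)
terminator: stop codons sorted = UAA,UAG,UGA -> pick first = UAA

Answer: mRNA: AUGAGAAUACUAAUGUAA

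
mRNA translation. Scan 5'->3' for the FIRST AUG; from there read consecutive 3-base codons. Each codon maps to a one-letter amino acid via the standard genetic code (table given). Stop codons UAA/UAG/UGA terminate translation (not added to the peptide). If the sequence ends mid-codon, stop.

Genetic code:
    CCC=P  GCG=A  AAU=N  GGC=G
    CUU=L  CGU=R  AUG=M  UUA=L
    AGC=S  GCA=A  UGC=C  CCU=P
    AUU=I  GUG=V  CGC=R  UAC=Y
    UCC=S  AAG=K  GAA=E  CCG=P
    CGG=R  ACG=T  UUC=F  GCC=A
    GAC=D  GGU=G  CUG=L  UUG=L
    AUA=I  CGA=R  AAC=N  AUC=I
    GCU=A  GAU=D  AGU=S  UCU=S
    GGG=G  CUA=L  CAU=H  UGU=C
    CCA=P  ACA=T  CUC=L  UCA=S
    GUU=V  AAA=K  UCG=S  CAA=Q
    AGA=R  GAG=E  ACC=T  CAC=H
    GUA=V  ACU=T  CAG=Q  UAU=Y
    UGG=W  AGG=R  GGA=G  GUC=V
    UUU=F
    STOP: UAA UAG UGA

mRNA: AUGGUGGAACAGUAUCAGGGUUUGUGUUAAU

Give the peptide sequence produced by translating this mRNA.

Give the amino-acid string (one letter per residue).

start AUG at pos 0
pos 0: AUG -> M; peptide=M
pos 3: GUG -> V; peptide=MV
pos 6: GAA -> E; peptide=MVE
pos 9: CAG -> Q; peptide=MVEQ
pos 12: UAU -> Y; peptide=MVEQY
pos 15: CAG -> Q; peptide=MVEQYQ
pos 18: GGU -> G; peptide=MVEQYQG
pos 21: UUG -> L; peptide=MVEQYQGL
pos 24: UGU -> C; peptide=MVEQYQGLC
pos 27: UAA -> STOP

Answer: MVEQYQGLC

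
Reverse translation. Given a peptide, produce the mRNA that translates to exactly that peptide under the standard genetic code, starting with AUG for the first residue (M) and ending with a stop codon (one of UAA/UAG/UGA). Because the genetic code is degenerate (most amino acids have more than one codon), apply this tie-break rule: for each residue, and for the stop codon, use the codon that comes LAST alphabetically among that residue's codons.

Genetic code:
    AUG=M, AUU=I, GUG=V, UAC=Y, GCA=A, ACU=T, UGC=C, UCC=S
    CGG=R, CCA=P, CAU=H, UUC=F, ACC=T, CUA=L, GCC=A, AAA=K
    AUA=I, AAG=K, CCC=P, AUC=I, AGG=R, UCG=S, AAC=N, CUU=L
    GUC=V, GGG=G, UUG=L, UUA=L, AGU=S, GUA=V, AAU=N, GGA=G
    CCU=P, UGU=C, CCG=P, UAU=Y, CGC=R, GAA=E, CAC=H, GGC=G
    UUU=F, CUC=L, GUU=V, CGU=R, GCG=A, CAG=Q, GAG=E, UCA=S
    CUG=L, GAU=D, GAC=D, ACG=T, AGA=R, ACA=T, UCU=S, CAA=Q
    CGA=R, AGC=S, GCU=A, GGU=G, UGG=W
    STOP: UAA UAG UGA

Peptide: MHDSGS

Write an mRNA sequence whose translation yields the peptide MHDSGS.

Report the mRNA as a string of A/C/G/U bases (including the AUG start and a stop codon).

Answer: mRNA: AUGCAUGAUUCUGGUUCUUGA

Derivation:
residue 1: M -> AUG (start codon)
residue 2: H codons sorted = CAC,CAU -> pick last = CAU
residue 3: D codons sorted = GAC,GAU -> pick last = GAU
residue 4: S codons sorted = AGC,AGU,UCA,UCC,UCG,UCU -> pick last = UCU
residue 5: G codons sorted = GGA,GGC,GGG,GGU -> pick last = GGU
residue 6: S codons sorted = AGC,AGU,UCA,UCC,UCG,UCU -> pick last = UCU
terminator: stop codons sorted = UAA,UAG,UGA -> pick last = UGA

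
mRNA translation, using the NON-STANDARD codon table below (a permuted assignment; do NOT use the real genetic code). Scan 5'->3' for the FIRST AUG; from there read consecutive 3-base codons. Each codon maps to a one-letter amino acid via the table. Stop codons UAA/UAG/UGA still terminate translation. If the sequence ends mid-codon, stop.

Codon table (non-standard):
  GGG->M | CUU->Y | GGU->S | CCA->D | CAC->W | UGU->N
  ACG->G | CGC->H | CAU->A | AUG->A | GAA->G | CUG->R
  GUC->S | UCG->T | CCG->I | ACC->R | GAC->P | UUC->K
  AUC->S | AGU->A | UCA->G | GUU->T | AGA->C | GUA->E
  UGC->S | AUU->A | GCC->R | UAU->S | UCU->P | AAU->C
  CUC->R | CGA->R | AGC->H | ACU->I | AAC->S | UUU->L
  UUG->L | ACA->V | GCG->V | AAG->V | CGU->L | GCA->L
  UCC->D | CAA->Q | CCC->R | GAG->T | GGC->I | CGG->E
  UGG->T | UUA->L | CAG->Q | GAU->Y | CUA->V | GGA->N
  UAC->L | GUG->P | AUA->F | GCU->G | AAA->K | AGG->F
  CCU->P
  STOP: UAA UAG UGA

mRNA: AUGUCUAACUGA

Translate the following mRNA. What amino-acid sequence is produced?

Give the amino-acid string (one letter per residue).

Answer: APS

Derivation:
start AUG at pos 0
pos 0: AUG -> A; peptide=A
pos 3: UCU -> P; peptide=AP
pos 6: AAC -> S; peptide=APS
pos 9: UGA -> STOP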